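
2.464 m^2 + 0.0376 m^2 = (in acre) 0.0006182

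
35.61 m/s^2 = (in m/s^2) 35.61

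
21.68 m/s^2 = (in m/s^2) 21.68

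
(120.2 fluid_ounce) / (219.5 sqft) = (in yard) 0.0001906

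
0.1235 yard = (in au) 7.549e-13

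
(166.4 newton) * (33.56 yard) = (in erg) 5.106e+10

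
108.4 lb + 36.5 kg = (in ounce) 3022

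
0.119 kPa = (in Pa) 119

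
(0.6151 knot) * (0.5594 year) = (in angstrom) 5.582e+16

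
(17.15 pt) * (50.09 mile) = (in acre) 0.1205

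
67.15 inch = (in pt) 4835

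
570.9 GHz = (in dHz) 5.709e+12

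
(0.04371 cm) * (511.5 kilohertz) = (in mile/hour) 500.1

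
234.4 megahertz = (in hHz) 2.344e+06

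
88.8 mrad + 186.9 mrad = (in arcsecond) 5.687e+04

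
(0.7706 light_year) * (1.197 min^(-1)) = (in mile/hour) 3.253e+14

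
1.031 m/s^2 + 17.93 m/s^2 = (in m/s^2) 18.96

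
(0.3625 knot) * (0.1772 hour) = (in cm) 1.19e+04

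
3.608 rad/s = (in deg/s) 206.7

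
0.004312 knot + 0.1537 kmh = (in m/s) 0.04491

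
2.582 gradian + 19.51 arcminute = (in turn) 0.007358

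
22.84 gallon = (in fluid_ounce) 2924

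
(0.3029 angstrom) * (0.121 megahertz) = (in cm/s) 0.0003665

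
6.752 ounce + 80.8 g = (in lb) 0.6001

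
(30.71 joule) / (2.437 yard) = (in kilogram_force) 1.405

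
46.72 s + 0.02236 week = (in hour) 3.769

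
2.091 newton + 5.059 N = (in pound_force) 1.607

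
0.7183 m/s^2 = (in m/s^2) 0.7183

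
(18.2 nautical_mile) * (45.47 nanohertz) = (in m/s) 0.001533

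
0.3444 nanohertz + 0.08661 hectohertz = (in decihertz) 86.61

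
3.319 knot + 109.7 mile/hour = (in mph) 113.5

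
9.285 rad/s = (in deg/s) 532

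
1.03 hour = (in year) 0.0001176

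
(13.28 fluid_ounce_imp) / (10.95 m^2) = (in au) 2.303e-16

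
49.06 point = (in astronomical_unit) 1.157e-13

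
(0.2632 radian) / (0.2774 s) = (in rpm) 9.06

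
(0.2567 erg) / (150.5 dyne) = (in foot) 5.596e-05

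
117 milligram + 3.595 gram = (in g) 3.712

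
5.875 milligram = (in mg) 5.875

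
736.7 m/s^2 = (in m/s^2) 736.7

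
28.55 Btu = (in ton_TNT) 7.199e-06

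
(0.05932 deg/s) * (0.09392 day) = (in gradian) 534.8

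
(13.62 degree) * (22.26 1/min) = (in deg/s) 5.053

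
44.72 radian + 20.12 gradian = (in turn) 7.168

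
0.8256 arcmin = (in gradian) 0.01529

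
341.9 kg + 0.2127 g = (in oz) 1.206e+04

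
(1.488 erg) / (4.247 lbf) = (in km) 7.877e-12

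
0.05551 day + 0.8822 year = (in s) 2.783e+07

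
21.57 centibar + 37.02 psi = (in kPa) 276.8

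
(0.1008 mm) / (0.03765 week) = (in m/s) 4.427e-09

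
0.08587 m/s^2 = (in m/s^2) 0.08587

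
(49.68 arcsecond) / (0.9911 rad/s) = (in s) 0.000243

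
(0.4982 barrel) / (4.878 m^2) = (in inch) 0.6393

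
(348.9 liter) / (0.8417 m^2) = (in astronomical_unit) 2.771e-12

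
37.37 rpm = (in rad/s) 3.913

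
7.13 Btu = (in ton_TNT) 1.798e-06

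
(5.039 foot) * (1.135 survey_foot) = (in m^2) 0.5313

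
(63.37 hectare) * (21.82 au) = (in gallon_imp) 4.55e+20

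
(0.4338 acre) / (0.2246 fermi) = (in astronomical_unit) 5.225e+07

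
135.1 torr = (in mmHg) 135.1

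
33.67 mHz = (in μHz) 3.367e+04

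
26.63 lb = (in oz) 426.1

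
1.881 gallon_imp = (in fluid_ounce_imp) 301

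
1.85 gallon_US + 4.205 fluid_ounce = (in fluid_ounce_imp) 250.8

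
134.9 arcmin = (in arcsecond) 8094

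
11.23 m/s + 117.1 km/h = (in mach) 0.1285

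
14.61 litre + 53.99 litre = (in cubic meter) 0.0686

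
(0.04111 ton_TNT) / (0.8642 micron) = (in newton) 1.99e+14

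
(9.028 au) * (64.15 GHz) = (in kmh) 3.119e+23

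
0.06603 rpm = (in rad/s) 0.006915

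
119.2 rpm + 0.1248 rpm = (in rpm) 119.3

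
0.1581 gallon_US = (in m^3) 0.0005985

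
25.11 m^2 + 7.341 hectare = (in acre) 18.15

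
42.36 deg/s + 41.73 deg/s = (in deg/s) 84.09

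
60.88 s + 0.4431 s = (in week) 0.0001014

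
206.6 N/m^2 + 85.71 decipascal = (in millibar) 2.152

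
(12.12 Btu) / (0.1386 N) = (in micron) 9.226e+10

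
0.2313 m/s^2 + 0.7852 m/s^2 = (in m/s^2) 1.016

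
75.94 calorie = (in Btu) 0.3012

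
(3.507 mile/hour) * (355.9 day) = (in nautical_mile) 2.603e+04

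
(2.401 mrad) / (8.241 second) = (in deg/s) 0.01669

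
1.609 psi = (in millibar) 110.9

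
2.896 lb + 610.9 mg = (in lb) 2.897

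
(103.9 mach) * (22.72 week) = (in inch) 1.914e+13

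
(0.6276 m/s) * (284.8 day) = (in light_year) 1.632e-09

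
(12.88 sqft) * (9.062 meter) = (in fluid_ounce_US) 3.667e+05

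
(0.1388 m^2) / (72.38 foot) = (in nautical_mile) 3.397e-06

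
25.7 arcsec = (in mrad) 0.1246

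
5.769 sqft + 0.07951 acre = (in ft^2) 3469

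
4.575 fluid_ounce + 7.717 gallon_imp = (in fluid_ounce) 1191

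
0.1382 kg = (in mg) 1.382e+05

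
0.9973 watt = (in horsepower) 0.001337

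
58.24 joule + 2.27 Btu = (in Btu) 2.325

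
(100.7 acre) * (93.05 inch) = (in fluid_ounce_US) 3.257e+10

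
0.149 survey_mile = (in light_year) 2.535e-14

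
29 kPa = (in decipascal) 2.9e+05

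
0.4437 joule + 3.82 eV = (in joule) 0.4437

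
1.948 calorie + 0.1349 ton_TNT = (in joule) 5.644e+08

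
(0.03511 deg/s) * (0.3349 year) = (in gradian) 4.12e+05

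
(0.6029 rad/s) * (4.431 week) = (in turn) 2.571e+05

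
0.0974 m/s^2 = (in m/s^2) 0.0974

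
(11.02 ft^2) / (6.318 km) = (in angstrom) 1.62e+06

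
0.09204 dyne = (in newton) 9.204e-07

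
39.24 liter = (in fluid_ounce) 1327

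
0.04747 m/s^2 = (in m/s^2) 0.04747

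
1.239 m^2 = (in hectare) 0.0001239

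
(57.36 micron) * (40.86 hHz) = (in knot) 0.4556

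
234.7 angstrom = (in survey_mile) 1.458e-11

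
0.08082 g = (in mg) 80.82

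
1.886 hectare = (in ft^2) 2.03e+05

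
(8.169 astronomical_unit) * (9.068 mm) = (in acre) 2.738e+06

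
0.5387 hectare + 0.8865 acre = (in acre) 2.218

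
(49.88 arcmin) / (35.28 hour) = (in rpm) 1.091e-06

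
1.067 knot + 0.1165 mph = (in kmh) 2.164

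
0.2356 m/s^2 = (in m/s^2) 0.2356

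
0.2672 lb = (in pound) 0.2672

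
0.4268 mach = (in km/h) 523.2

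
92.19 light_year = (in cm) 8.722e+19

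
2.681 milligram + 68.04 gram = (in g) 68.04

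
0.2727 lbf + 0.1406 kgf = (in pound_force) 0.5827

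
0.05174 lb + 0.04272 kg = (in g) 66.19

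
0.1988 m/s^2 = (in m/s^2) 0.1988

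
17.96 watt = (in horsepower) 0.02408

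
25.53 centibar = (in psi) 3.703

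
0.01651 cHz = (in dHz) 0.001651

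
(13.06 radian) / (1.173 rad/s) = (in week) 1.841e-05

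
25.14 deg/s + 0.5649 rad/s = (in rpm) 9.584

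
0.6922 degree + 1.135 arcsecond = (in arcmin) 41.55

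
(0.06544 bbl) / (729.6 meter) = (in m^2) 1.426e-05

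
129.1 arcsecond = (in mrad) 0.6259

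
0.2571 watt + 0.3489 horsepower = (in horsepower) 0.3492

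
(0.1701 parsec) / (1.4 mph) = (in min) 1.398e+14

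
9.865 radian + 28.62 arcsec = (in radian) 9.865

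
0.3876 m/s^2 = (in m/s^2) 0.3876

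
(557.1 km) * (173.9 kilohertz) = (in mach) 2.845e+08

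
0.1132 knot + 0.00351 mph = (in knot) 0.1163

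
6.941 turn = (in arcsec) 8.996e+06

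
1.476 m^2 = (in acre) 0.0003647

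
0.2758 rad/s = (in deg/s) 15.8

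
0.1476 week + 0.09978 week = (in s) 1.496e+05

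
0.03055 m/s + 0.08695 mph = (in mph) 0.1553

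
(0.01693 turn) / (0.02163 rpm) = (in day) 0.0005435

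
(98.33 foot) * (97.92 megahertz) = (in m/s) 2.935e+09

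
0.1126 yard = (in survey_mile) 6.398e-05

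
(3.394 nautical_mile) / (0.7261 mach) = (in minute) 0.4237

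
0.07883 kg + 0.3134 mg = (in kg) 0.07883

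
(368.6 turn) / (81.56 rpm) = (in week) 0.0004484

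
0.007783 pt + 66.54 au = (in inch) 3.919e+14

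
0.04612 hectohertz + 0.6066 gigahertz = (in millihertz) 6.066e+11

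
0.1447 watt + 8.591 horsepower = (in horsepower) 8.591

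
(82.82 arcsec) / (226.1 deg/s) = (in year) 3.226e-12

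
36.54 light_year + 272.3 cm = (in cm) 3.457e+19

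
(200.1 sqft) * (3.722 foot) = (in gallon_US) 5571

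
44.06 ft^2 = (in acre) 0.001011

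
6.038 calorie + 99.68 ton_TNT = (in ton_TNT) 99.68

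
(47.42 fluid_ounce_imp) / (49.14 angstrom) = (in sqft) 2.951e+06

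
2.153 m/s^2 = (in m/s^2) 2.153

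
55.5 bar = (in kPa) 5550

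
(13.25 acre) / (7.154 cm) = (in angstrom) 7.495e+15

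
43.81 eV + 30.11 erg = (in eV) 1.879e+13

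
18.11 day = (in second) 1.565e+06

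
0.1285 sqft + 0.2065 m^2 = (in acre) 5.398e-05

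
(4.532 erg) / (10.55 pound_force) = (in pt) 2.737e-05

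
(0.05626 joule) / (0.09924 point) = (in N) 1607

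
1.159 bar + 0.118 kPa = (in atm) 1.145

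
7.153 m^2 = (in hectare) 0.0007153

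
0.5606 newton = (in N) 0.5606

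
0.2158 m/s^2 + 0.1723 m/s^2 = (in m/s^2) 0.3881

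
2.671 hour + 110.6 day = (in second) 9.565e+06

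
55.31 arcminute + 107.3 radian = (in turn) 17.08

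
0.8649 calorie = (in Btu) 0.00343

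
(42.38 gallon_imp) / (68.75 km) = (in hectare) 2.802e-10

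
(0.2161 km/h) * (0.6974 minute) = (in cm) 251.2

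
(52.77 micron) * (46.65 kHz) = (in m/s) 2.462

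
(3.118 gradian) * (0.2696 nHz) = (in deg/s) 7.566e-10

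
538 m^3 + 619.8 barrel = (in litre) 6.365e+05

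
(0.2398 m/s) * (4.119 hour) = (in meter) 3556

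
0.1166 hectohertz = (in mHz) 1.166e+04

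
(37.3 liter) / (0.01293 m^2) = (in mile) 0.001793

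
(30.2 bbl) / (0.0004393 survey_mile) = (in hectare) 0.0006791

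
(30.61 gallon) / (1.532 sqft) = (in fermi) 8.141e+14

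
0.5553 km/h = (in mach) 0.000453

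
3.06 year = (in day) 1117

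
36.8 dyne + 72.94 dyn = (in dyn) 109.7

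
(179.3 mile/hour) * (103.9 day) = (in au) 0.00481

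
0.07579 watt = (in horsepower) 0.0001016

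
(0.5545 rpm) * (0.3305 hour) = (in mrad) 6.909e+04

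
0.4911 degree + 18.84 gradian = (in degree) 17.45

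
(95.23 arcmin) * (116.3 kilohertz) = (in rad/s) 3222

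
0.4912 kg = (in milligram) 4.912e+05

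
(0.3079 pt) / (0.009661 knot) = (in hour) 6.071e-06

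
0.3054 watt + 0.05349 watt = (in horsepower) 0.0004813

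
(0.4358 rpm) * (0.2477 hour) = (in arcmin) 1.399e+05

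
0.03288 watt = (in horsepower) 4.409e-05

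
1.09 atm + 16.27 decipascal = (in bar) 1.104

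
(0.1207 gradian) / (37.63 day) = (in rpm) 5.569e-09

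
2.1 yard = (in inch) 75.6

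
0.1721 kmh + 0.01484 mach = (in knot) 9.915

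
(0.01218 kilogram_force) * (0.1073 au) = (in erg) 1.917e+16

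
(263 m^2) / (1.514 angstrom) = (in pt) 4.924e+15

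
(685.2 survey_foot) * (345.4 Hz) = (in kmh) 2.597e+05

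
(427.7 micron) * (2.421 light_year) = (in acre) 2.421e+09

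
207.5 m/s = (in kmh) 747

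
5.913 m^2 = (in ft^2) 63.65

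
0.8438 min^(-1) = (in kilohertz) 1.406e-05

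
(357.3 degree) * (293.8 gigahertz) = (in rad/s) 1.832e+12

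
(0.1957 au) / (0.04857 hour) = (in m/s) 1.674e+08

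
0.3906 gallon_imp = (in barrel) 0.01117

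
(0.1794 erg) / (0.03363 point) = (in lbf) 0.0003399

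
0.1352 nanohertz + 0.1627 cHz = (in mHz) 1.627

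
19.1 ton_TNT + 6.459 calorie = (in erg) 7.991e+17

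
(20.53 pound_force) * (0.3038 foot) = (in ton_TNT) 2.021e-09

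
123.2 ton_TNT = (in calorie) 1.232e+11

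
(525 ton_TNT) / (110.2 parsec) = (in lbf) 1.452e-07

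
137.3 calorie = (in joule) 574.5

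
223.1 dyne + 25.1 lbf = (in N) 111.7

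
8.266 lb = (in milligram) 3.749e+06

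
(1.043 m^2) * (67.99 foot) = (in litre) 2.161e+04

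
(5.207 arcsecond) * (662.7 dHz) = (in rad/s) 0.001673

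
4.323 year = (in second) 1.363e+08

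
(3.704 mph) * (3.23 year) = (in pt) 4.781e+11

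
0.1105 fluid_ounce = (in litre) 0.003268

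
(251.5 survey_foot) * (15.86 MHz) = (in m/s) 1.216e+09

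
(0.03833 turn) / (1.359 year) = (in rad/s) 5.619e-09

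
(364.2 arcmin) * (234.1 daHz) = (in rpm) 2368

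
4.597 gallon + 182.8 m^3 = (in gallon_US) 4.83e+04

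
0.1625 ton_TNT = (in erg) 6.799e+15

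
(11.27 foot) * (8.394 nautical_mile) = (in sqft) 5.748e+05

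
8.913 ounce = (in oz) 8.913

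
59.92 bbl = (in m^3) 9.527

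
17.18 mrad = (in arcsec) 3544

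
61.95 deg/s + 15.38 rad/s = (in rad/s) 16.46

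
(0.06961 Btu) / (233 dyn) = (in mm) 3.152e+07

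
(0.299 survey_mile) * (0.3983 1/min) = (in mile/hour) 7.146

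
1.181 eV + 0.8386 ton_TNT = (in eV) 2.19e+28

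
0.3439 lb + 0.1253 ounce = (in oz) 5.628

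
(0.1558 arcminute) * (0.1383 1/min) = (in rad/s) 1.045e-07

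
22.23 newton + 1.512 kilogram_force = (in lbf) 8.331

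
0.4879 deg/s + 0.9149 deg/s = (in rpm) 0.2338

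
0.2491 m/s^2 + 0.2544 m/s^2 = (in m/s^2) 0.5035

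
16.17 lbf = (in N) 71.93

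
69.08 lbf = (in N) 307.3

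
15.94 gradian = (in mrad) 250.4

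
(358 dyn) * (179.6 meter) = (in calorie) 0.1537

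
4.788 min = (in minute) 4.788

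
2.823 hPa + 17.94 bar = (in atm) 17.71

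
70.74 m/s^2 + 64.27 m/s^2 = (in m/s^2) 135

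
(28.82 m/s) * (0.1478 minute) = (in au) 1.708e-09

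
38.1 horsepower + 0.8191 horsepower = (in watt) 2.902e+04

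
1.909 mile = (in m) 3072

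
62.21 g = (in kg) 0.06221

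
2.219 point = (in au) 5.233e-15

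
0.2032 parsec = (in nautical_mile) 3.386e+12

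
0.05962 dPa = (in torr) 4.472e-05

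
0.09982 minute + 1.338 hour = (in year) 0.0001529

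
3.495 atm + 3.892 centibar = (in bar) 3.58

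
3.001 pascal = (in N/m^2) 3.001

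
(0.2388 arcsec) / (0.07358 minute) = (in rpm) 2.504e-06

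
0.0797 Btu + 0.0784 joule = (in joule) 84.17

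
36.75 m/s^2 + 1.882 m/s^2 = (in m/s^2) 38.63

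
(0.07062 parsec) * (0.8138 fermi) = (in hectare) 0.0001773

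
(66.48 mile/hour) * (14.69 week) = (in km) 2.64e+05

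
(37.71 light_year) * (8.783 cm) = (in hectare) 3.133e+12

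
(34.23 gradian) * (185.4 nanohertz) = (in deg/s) 5.712e-06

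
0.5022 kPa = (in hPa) 5.022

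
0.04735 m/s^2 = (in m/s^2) 0.04735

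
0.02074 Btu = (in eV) 1.366e+20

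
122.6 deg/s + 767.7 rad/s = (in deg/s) 4.411e+04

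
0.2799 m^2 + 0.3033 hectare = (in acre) 0.7495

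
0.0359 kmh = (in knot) 0.01938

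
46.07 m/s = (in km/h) 165.9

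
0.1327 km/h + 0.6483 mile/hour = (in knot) 0.635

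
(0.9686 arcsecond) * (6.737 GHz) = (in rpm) 3.021e+05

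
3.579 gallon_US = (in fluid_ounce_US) 458.1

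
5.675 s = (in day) 6.568e-05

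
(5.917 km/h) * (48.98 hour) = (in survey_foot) 9.508e+05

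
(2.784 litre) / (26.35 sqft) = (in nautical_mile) 6.141e-07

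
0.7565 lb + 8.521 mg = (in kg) 0.3432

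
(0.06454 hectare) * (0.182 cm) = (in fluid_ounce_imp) 4.134e+04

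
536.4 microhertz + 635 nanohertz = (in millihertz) 0.537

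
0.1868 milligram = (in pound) 4.118e-07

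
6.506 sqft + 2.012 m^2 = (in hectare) 0.0002616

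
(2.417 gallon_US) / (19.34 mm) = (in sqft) 5.092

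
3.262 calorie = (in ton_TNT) 3.262e-09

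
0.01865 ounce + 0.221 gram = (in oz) 0.02645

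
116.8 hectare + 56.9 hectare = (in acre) 429.2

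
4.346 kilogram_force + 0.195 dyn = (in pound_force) 9.581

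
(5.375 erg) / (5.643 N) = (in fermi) 9.525e+07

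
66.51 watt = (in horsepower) 0.08919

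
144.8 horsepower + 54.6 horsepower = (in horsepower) 199.4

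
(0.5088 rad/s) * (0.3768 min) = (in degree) 659.1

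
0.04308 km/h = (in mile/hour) 0.02677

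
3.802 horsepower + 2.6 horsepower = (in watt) 4774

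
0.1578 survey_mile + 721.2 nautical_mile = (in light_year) 1.412e-10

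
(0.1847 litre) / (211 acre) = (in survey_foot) 7.097e-10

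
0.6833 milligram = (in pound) 1.506e-06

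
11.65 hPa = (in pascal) 1165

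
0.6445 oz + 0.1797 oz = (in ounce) 0.8242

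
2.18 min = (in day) 0.001514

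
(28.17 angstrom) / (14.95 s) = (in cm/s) 1.884e-08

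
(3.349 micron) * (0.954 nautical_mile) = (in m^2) 0.005917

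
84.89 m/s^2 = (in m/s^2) 84.89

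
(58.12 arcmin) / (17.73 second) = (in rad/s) 0.0009535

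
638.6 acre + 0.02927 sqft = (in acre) 638.6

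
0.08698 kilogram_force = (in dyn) 8.53e+04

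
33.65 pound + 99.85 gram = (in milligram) 1.536e+07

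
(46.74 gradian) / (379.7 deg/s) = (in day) 1.282e-06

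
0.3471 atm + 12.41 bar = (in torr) 9572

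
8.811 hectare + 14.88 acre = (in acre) 36.65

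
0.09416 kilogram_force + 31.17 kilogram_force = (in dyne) 3.066e+07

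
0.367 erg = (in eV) 2.291e+11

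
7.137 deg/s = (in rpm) 1.19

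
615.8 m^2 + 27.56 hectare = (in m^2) 2.762e+05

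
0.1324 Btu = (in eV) 8.719e+20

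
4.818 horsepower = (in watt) 3593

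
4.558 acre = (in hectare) 1.845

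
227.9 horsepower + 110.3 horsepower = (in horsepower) 338.2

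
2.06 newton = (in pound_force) 0.4631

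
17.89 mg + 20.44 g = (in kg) 0.02046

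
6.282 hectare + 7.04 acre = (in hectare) 9.131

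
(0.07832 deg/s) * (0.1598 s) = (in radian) 0.0002184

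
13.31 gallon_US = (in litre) 50.38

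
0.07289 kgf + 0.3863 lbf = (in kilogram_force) 0.2481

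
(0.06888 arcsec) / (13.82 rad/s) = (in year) 7.662e-16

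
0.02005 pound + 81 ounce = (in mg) 2.305e+06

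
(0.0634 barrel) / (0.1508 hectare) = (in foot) 2.193e-05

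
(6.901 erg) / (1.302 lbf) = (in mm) 0.0001192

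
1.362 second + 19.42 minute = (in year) 3.699e-05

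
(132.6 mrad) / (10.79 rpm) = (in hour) 3.26e-05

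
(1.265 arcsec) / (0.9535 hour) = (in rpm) 1.706e-08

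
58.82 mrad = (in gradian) 3.745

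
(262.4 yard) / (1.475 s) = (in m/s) 162.7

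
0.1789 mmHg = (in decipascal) 238.5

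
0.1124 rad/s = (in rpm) 1.073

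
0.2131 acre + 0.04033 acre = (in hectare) 0.1026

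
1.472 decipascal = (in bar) 1.472e-06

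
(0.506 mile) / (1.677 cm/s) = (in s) 4.856e+04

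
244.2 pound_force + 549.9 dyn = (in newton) 1086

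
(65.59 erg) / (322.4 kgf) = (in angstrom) 20.75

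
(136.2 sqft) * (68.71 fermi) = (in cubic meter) 8.694e-13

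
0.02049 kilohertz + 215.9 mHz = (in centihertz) 2071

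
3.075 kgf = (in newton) 30.16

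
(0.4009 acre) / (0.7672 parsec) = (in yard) 7.495e-14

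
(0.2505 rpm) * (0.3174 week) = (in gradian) 3.206e+05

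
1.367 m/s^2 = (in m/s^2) 1.367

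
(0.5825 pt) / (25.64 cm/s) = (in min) 1.336e-05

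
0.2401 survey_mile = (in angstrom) 3.864e+12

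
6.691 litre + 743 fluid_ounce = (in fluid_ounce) 969.2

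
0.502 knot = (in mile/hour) 0.5777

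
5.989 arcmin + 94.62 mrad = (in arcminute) 331.3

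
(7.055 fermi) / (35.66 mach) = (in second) 5.81e-19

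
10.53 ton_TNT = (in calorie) 1.053e+10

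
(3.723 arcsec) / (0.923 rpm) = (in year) 5.921e-12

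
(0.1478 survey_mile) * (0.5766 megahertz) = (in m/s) 1.372e+08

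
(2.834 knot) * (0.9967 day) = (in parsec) 4.069e-12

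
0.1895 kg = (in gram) 189.5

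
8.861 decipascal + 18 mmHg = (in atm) 0.02369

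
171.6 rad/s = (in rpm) 1639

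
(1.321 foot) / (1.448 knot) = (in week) 8.937e-07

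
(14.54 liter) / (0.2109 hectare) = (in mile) 4.284e-09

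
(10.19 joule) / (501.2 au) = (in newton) 1.359e-13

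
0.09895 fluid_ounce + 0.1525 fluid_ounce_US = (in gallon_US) 0.001964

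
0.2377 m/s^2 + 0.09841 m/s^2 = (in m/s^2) 0.3361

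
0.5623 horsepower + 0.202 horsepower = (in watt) 569.9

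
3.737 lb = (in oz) 59.79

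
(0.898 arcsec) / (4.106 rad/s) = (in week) 1.753e-12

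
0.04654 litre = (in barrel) 0.0002927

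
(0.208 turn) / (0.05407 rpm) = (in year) 7.319e-06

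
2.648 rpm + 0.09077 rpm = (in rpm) 2.739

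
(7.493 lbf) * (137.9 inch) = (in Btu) 0.1107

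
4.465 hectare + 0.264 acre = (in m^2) 4.572e+04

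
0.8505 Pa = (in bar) 8.505e-06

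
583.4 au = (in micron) 8.728e+19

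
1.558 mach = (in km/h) 1910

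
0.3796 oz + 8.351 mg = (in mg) 1.077e+04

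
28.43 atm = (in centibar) 2881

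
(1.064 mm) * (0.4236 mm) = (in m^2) 4.507e-07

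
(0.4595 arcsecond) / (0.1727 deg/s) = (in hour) 2.053e-07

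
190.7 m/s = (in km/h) 686.5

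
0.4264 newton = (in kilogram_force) 0.04348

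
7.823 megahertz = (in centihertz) 7.823e+08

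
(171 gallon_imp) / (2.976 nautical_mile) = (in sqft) 0.001518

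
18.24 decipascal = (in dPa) 18.24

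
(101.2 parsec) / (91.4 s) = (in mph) 7.643e+16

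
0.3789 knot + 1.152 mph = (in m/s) 0.7099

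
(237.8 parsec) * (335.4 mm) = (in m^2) 2.461e+18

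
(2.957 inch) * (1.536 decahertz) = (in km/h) 4.153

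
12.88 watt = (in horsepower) 0.01727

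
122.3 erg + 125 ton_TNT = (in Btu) 4.957e+08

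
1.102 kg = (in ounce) 38.87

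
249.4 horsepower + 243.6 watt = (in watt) 1.862e+05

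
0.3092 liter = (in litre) 0.3092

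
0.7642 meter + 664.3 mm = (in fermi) 1.428e+15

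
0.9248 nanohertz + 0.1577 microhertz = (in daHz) 1.586e-08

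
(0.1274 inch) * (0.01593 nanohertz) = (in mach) 1.514e-16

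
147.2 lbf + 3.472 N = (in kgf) 67.12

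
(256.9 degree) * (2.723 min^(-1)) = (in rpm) 1.943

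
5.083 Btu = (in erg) 5.363e+10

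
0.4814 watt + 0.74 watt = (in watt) 1.221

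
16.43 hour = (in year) 0.001876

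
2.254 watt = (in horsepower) 0.003023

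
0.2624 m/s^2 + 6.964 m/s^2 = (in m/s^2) 7.226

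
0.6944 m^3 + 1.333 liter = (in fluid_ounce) 2.353e+04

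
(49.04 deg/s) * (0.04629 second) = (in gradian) 2.522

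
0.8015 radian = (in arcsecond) 1.653e+05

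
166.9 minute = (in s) 1.001e+04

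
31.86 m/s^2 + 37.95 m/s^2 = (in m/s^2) 69.81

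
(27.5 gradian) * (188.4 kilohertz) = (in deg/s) 4.663e+06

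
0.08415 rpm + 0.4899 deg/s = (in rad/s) 0.01736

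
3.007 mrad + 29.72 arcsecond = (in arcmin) 10.83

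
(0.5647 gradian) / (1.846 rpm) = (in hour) 1.275e-05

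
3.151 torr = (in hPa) 4.201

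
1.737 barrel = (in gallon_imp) 60.75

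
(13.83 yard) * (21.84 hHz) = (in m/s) 2.762e+04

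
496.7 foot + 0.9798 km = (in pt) 3.207e+06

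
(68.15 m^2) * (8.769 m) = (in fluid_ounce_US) 2.021e+07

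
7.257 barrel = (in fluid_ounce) 3.901e+04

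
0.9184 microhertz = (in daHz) 9.184e-08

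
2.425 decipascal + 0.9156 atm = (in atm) 0.9156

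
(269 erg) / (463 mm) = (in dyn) 5.81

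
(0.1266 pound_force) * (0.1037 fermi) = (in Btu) 5.535e-20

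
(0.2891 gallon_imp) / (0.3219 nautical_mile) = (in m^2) 2.205e-06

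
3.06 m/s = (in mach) 0.008987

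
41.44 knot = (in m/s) 21.32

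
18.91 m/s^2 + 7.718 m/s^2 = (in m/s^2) 26.63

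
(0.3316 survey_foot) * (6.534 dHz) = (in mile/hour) 0.1477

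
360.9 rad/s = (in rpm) 3446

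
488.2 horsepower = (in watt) 3.641e+05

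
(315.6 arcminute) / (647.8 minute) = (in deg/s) 0.0001353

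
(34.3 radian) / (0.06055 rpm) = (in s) 5409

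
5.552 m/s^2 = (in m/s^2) 5.552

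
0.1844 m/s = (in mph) 0.4125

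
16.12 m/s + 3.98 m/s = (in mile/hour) 44.96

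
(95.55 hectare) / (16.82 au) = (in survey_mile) 2.36e-10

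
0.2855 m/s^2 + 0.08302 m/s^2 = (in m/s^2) 0.3685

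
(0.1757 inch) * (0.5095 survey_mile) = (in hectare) 0.0003659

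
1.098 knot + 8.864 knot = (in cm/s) 512.5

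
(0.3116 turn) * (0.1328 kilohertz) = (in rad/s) 260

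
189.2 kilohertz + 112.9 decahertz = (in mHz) 1.903e+08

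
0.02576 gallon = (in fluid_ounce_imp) 3.432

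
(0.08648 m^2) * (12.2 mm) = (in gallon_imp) 0.2321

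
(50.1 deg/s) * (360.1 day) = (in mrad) 2.721e+10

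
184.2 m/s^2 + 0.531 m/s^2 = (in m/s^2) 184.7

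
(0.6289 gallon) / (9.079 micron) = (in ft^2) 2822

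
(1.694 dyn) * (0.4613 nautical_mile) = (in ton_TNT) 3.459e-12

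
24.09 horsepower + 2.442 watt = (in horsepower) 24.09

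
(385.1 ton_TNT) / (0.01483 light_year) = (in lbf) 0.002582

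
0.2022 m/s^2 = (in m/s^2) 0.2022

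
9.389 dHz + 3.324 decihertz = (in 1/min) 76.28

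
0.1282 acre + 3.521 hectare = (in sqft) 3.846e+05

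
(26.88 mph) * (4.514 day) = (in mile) 2912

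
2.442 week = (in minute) 2.462e+04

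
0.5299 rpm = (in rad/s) 0.05549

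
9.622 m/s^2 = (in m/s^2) 9.622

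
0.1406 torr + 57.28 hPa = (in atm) 0.05672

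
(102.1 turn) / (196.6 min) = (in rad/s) 0.05438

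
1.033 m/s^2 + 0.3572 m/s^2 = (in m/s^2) 1.39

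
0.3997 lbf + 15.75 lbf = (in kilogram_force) 7.325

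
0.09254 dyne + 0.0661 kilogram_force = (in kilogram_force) 0.0661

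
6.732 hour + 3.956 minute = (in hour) 6.798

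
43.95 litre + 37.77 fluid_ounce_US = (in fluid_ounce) 1524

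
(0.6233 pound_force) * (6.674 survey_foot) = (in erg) 5.64e+07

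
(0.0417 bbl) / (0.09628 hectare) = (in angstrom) 6.886e+04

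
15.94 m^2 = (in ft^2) 171.6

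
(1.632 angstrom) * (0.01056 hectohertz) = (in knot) 3.35e-10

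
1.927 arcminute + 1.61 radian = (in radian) 1.611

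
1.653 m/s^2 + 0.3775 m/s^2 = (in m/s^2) 2.03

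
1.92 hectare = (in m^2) 1.92e+04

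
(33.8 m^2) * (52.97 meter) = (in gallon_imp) 3.938e+05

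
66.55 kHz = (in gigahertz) 6.655e-05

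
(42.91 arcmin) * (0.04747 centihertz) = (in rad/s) 5.925e-06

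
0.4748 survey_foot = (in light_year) 1.53e-17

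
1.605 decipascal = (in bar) 1.605e-06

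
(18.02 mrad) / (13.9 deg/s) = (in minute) 0.001238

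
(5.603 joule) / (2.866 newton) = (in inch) 76.97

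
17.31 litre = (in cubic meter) 0.01731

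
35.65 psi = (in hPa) 2458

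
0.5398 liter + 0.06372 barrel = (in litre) 10.67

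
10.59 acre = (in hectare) 4.286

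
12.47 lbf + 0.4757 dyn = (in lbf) 12.47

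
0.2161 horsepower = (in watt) 161.1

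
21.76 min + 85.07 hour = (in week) 0.5085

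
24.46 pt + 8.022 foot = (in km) 0.002454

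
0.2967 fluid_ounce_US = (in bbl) 5.519e-05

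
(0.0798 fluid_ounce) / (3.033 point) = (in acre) 5.45e-07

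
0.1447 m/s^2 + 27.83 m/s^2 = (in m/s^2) 27.97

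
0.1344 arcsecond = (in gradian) 4.148e-05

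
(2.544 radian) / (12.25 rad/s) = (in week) 3.434e-07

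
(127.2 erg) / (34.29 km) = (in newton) 3.71e-10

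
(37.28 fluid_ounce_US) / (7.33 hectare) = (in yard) 1.645e-08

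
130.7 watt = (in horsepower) 0.1753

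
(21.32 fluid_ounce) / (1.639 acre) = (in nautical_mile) 5.133e-11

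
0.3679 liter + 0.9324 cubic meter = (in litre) 932.8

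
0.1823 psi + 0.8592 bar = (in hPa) 871.8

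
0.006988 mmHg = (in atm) 9.195e-06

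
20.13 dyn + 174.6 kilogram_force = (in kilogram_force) 174.6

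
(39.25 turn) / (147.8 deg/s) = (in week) 0.0001581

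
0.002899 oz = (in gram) 0.08219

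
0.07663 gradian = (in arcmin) 4.138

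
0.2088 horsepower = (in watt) 155.7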